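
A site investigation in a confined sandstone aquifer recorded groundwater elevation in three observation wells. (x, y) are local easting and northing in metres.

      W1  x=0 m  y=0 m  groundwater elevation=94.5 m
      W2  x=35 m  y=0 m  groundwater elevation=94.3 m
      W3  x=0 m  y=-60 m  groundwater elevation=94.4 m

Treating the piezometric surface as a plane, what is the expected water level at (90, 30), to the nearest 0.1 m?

94.0 m

∂h/∂x = (94.3 − 94.5) / (35 − 0) = -0.005714
∂h/∂y = (94.4 − 94.5) / (-60 − 0) = +0.001667
h(90, 30) = 94.5 + (-0.005714)·(90) + (+0.001667)·(30) = 94.5 -0.514 +0.050 = 94.036 m.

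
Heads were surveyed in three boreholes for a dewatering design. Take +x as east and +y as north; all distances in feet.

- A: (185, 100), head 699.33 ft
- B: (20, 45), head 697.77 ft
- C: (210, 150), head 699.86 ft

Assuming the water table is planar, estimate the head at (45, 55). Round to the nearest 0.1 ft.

Taking A as reference: B−A = (-165, -55, -1.56); C−A = (25, 50, +0.53).
Solve a·Δx + b·Δy = Δh: det = (-165)·50 − 25·(-55) = -6875.
∂h/∂x = [(-1.56)·50 − (+0.53)·(-55)] / -6875 = +0.007105
∂h/∂y = [(-165)·(+0.53) − 25·(-1.56)] / -6875 = +0.007047
h(45, 55) = 699.33 + (+0.007105)·(-140) + (+0.007047)·(-45) = 699.33 -0.995 -0.317 = 698.018 ft.

698.0 ft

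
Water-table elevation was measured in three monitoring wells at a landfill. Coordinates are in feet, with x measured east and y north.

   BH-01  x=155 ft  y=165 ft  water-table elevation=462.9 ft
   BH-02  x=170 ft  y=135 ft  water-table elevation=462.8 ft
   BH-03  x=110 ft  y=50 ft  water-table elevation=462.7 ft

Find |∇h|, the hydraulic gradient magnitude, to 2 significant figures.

Taking BH-01 as reference: BH-02−BH-01 = (15, -30, -0.1); BH-03−BH-01 = (-45, -115, -0.2).
Determinant of the coordinate differences = 15·(-115) − (-45)·(-30) = -3075.
∂h/∂x = [(-0.1)·(-115) − (-0.2)·(-30)] / -3075 = -0.001789
∂h/∂y = [15·(-0.2) − (-45)·(-0.1)] / -3075 = +0.002439
|∇h| = √(-0.001789² + 0.002439²) = 0.003025

0.0030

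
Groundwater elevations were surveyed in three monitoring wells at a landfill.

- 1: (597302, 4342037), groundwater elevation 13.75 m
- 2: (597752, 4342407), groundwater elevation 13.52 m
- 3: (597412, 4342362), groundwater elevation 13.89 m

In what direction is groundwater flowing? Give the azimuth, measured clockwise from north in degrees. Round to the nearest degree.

Differences from 1: to 2 (Δx, Δy, Δh) = (450, 370, -0.23); to 3 = (110, 325, +0.14).
Determinant of the coordinate differences = 450·325 − 110·370 = 105550.
∂h/∂x = [(-0.23)·325 − (+0.14)·370] / 105550 = -0.001199
∂h/∂y = [450·(+0.14) − 110·(-0.23)] / 105550 = +0.0008366
Flow direction (−∇h) has components (+0.001199 E, -0.0008366 N).
Azimuth = atan2(E, N) = atan2(+0.001199, -0.0008366) = 124.9° ≈ 125°.

125°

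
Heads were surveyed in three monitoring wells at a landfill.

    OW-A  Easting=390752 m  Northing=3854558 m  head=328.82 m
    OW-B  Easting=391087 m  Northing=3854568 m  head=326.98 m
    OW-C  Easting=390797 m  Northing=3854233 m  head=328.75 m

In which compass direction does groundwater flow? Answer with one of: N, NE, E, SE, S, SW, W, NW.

E

With h = a·x + b·y + c and OW-A as origin, the differences give:
  335·a + 10·b = -1.84
  45·a + (-325)·b = -0.07
Eliminate b (×(-325) and ×10, subtract): -109325·a = 598.700 → a = ∂h/∂x = -0.005476
Back-substitute: b = ∂h/∂y = -0.0005429.
Flow = −∇h = (+0.005476 east, +0.0005429 north), which points east.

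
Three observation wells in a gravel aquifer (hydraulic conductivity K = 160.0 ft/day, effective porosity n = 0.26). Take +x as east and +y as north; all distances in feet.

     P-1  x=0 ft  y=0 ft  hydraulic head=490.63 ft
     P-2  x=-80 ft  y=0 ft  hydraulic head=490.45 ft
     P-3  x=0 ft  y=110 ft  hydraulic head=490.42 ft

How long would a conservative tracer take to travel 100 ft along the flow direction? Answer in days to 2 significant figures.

∂h/∂x = (490.45 − 490.63) / (-80 − 0) = +0.002250
∂h/∂y = (490.42 − 490.63) / (110 − 0) = -0.001909
|∇h| = √(0.002250² + -0.001909²) = 0.002951
Seepage velocity v = K·i/n = 160.0 × 0.002951 / 0.26 = 1.816 ft/day.
t = 100 / 1.816 = 55.07 days.

55 days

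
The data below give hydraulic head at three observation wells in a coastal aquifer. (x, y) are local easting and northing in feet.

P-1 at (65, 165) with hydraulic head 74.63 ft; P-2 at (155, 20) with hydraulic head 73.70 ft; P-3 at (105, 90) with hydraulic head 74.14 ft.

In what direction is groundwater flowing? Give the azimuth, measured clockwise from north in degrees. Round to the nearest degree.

Taking P-1 as reference: P-2−P-1 = (90, -145, -0.93); P-3−P-1 = (40, -75, -0.49).
Solve a·Δx + b·Δy = Δh: det = 90·(-75) − 40·(-145) = -950.
∂h/∂x = [(-0.93)·(-75) − (-0.49)·(-145)] / -950 = +0.001368
∂h/∂y = [90·(-0.49) − 40·(-0.93)] / -950 = +0.007263
Flow direction (−∇h) has components (-0.001368 E, -0.007263 N).
Azimuth = atan2(E, N) = atan2(-0.001368, -0.007263) = 190.7° ≈ 191°.

191°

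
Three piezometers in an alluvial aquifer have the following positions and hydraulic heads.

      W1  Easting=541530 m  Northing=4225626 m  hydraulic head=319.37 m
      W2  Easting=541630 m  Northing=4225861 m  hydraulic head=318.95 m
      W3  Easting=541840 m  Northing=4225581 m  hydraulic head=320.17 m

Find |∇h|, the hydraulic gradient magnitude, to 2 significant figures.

With h = a·x + b·y + c and W1 as origin, the differences give:
  100·a + 235·b = -0.42
  310·a + (-45)·b = +0.80
Eliminate b (×(-45) and ×235, subtract): -77350·a = -169.100 → a = ∂h/∂x = +0.002186
Back-substitute: b = ∂h/∂y = -0.002718.
|∇h| = √(0.002186² + -0.002718²) = 0.003488

0.0035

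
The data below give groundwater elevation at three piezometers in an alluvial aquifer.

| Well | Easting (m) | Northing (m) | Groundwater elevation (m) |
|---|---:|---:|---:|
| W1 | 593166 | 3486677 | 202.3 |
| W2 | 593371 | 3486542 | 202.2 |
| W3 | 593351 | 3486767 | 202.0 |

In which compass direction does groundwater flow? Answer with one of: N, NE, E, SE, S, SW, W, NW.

NE

Taking W1 as reference: W2−W1 = (205, -135, -0.1); W3−W1 = (185, 90, -0.3).
Determinant of the coordinate differences = 205·90 − 185·(-135) = 43425.
∂h/∂x = [(-0.1)·90 − (-0.3)·(-135)] / 43425 = -0.001140
∂h/∂y = [205·(-0.3) − 185·(-0.1)] / 43425 = -0.0009902
Flow = −∇h = (+0.001140 east, +0.0009902 north), which points northeast.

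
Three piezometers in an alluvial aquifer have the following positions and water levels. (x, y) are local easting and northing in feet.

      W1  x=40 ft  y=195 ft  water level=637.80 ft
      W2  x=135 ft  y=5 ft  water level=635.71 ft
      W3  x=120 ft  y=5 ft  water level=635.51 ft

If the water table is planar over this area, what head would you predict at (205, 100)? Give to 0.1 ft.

638.3 ft

With h = a·x + b·y + c and W1 as origin, the differences give:
  95·a + (-190)·b = -2.09
  80·a + (-190)·b = -2.29
Eliminate b (×(-190) and ×(-190), subtract): -2850·a = -38.000 → a = ∂h/∂x = +0.01333
Back-substitute: b = ∂h/∂y = +0.01767.
h(205, 100) = 637.80 + (+0.01333)·(165) + (+0.01767)·(-95) = 637.80 +2.200 -1.678 = 638.322 ft.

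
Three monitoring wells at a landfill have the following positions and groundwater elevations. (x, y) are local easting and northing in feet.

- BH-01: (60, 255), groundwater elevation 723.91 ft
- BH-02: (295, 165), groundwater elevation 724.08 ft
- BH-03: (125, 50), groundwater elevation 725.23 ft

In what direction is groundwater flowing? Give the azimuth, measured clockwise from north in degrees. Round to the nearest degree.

016°

Three-point gradient (reference BH-01): Δ to BH-02 = (235, -90, +0.17), Δ to BH-03 = (65, -205, +1.32).
∂h/∂x = -0.001983, ∂h/∂y = -0.007068 (det = -42325).
Flow direction (−∇h) has components (+0.001983 E, +0.007068 N).
Azimuth = atan2(E, N) = atan2(+0.001983, +0.007068) = 15.7° ≈ 016°.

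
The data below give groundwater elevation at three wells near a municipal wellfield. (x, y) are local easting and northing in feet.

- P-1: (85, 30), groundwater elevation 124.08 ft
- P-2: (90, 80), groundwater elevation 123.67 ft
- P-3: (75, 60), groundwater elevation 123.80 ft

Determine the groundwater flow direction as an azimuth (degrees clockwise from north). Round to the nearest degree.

343°

With h = a·x + b·y + c and P-1 as origin, the differences give:
  5·a + 50·b = -0.41
  (-10)·a + 30·b = -0.28
Eliminate b (×30 and ×50, subtract): 650·a = 1.700 → a = ∂h/∂x = +0.002615
Back-substitute: b = ∂h/∂y = -0.008462.
Flow direction (−∇h) has components (-0.002615 E, +0.008462 N).
Azimuth = atan2(E, N) = atan2(-0.002615, +0.008462) = 342.8° ≈ 343°.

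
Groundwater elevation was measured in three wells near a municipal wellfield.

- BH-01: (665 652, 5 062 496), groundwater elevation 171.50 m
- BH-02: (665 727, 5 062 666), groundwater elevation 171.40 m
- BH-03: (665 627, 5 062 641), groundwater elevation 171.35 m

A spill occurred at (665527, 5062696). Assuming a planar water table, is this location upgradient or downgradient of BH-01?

downgradient

With h = a·x + b·y + c and BH-01 as origin, the differences give:
  75·a + 170·b = -0.10
  (-25)·a + 145·b = -0.15
Eliminate b (×145 and ×170, subtract): 15125·a = 11.000 → a = ∂h/∂x = +0.0007273
Back-substitute: b = ∂h/∂y = -0.0009091.
Head at (665527, 5062696) = 171.50 + (+0.0007273)·(-125) + (-0.0009091)·(200) = 171.23 m.
That is lower than the 171.50 m at BH-01, so the point is downgradient.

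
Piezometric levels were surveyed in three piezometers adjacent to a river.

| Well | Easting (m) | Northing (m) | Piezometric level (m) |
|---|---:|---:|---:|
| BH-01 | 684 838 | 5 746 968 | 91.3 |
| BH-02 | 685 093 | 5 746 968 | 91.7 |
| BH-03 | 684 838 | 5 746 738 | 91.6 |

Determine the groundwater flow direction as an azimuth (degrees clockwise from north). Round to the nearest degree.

∂h/∂x = (91.7 − 91.3) / (685093 − 684838) = +0.001569
∂h/∂y = (91.6 − 91.3) / (5746738 − 5746968) = -0.001304
Flow direction (−∇h) has components (-0.001569 E, +0.001304 N).
Azimuth = atan2(E, N) = atan2(-0.001569, +0.001304) = 309.7° ≈ 310°.

310°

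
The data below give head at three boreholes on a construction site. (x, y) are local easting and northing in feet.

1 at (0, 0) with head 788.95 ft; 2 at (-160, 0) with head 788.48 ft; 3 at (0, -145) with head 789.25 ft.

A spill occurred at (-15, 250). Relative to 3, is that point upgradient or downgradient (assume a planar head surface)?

∂h/∂x = (788.48 − 788.95) / (-160 − 0) = +0.002938
∂h/∂y = (789.25 − 788.95) / (-145 − 0) = -0.002069
Head at (-15, 250) = 788.95 + (+0.002938)·(-15) + (-0.002069)·(250) = 788.39 ft.
That is lower than the 789.25 ft at 3, so the point is downgradient.

downgradient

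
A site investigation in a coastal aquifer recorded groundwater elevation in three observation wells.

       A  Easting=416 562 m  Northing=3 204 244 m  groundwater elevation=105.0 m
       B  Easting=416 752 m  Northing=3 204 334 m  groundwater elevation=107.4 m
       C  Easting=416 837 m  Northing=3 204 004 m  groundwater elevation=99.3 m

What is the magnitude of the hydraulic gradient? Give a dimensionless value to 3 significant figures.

Taking A as reference: B−A = (190, 90, +2.4); C−A = (275, -240, -5.7).
Determinant of the coordinate differences = 190·(-240) − 275·90 = -70350.
∂h/∂x = [(+2.4)·(-240) − (-5.7)·90] / -70350 = +0.0008955
∂h/∂y = [190·(-5.7) − 275·(+2.4)] / -70350 = +0.02478
|∇h| = √(0.0008955² + 0.02478²) = 0.0248

0.0248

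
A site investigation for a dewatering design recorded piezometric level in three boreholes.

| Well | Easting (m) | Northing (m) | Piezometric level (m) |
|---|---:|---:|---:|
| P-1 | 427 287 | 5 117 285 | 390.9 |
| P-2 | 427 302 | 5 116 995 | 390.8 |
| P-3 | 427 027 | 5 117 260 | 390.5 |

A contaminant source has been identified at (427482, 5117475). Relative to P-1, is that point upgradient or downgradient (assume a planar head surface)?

upgradient

Three-point gradient (reference P-1): Δ to P-2 = (15, -290, -0.1), Δ to P-3 = (-260, -25, -0.4).
∂h/∂x = +0.001498, ∂h/∂y = +0.0004223 (det = -75775).
Head at (427482, 5117475) = 390.9 + (+0.001498)·(195) + (+0.0004223)·(190) = 391.27 m.
That is higher than the 390.9 m at P-1, so the point is upgradient.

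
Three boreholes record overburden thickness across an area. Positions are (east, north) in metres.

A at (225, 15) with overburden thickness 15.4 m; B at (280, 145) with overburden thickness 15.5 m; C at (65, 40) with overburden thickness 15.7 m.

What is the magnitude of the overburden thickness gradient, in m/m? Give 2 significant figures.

Taking A as reference: B−A = (55, 130, +0.1); C−A = (-160, 25, +0.3).
Determinant of the coordinate differences = 55·25 − (-160)·130 = 22175.
∂d/∂x = [(+0.1)·25 − (+0.3)·130] / 22175 = -0.001646
∂d/∂y = [55·(+0.3) − (-160)·(+0.1)] / 22175 = +0.001466
|∇f| = √(-0.001646² + 0.001466²) = 0.002204 m/m

0.0022 m/m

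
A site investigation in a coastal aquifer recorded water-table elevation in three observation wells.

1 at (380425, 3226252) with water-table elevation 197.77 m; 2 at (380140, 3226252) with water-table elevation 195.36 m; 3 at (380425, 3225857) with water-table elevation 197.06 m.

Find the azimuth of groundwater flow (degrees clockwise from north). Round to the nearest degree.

∂h/∂x = (195.36 − 197.77) / (380140 − 380425) = +0.008456
∂h/∂y = (197.06 − 197.77) / (3225857 − 3226252) = +0.001797
Flow direction (−∇h) has components (-0.008456 E, -0.001797 N).
Azimuth = atan2(E, N) = atan2(-0.008456, -0.001797) = 258.0° ≈ 258°.

258°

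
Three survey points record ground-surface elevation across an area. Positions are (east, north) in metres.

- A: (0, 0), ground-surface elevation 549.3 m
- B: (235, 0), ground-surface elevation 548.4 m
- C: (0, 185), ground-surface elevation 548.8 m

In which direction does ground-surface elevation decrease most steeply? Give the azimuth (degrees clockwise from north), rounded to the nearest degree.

∂z/∂x = (548.4 − 549.3) / (235 − 0) = -0.003830
∂z/∂y = (548.8 − 549.3) / (185 − 0) = -0.002703
Steepest decrease is along −∇f: components (+0.003830 E, +0.002703 N).
Azimuth = atan2(+0.003830, +0.002703) = 54.8° ≈ 055°.

055°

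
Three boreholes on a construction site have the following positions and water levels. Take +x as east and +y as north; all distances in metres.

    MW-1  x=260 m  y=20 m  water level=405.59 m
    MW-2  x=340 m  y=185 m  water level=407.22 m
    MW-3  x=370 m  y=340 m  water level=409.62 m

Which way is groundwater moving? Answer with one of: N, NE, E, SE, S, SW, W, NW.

Differences from MW-1: to MW-2 (Δx, Δy, Δh) = (80, 165, +1.63); to MW-3 = (110, 320, +4.03).
Solve a·Δx + b·Δy = Δh: det = 80·320 − 110·165 = 7450.
∂h/∂x = [(+1.63)·320 − (+4.03)·165] / 7450 = -0.01924
∂h/∂y = [80·(+4.03) − 110·(+1.63)] / 7450 = +0.01921
Flow = −∇h = (+0.01924 east, -0.01921 north), which points southeast.

SE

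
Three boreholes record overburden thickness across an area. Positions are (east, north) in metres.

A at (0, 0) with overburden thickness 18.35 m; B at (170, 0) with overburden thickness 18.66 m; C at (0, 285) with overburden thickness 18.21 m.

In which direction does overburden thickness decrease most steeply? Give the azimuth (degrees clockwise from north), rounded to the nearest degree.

∂d/∂x = (18.66 − 18.35) / (170 − 0) = +0.001824
∂d/∂y = (18.21 − 18.35) / (285 − 0) = -0.0004912
Steepest decrease is along −∇f: components (-0.001824 E, +0.0004912 N).
Azimuth = atan2(-0.001824, +0.0004912) = 285.1° ≈ 285°.

285°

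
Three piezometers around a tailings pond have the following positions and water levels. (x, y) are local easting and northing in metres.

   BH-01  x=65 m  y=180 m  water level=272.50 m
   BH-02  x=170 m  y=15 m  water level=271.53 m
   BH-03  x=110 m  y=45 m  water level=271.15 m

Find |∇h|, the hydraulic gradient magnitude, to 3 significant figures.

With h = a·x + b·y + c and BH-01 as origin, the differences give:
  105·a + (-165)·b = -0.97
  45·a + (-135)·b = -1.35
Eliminate b (×(-135) and ×(-165), subtract): -6750·a = -91.800 → a = ∂h/∂x = +0.01360
Back-substitute: b = ∂h/∂y = +0.01453.
|∇h| = √(0.01360² + 0.01453²) = 0.0199

0.0199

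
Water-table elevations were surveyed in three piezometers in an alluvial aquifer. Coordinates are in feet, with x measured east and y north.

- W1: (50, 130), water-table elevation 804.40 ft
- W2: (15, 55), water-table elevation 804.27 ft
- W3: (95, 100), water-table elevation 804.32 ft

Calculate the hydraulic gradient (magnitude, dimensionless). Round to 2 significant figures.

0.0020

Differences from W1: to W2 (Δx, Δy, Δh) = (-35, -75, -0.13); to W3 = (45, -30, -0.08).
Solve a·Δx + b·Δy = Δh: det = (-35)·(-30) − 45·(-75) = 4425.
∂h/∂x = [(-0.13)·(-30) − (-0.08)·(-75)] / 4425 = -0.0004746
∂h/∂y = [(-35)·(-0.08) − 45·(-0.13)] / 4425 = +0.001955
|∇h| = √(-0.0004746² + 0.001955²) = 0.002012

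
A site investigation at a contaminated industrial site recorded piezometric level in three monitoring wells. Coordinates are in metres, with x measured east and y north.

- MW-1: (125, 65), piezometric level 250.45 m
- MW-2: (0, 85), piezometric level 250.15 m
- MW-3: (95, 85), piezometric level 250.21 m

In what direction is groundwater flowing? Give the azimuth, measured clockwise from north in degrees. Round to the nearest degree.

357°

Differences from MW-1: to MW-2 (Δx, Δy, Δh) = (-125, 20, -0.30); to MW-3 = (-30, 20, -0.24).
Determinant of the coordinate differences = (-125)·20 − (-30)·20 = -1900.
∂h/∂x = [(-0.30)·20 − (-0.24)·20] / -1900 = +0.0006316
∂h/∂y = [(-125)·(-0.24) − (-30)·(-0.30)] / -1900 = -0.01105
Flow direction (−∇h) has components (-0.0006316 E, +0.01105 N).
Azimuth = atan2(E, N) = atan2(-0.0006316, +0.01105) = 356.7° ≈ 357°.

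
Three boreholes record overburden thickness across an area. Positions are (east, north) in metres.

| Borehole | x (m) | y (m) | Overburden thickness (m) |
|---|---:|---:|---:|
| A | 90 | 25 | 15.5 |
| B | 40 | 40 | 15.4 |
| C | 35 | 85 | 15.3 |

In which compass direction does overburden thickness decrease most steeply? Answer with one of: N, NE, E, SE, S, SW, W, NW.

With d = a·x + b·y + c and A as origin, the differences give:
  (-50)·a + 15·b = -0.1
  (-55)·a + 60·b = -0.2
Eliminate b (×60 and ×15, subtract): -2175·a = -3.00 → a = ∂d/∂x = +0.001379
Back-substitute: b = ∂d/∂y = -0.002069.
Steepest decrease is along −∇f = (-0.001379 E, +0.002069 N) → northwest.

NW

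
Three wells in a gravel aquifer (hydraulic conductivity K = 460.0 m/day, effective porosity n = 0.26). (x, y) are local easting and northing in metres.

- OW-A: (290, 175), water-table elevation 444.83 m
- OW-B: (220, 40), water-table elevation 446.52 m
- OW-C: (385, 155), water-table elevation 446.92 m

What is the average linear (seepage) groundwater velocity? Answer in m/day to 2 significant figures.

With h = a·x + b·y + c and OW-A as origin, the differences give:
  (-70)·a + (-135)·b = +1.69
  95·a + (-20)·b = +2.09
Eliminate b (×(-20) and ×(-135), subtract): 14225·a = 248.350 → a = ∂h/∂x = +0.01746
Back-substitute: b = ∂h/∂y = -0.02157.
|∇h| = √(0.01746² + -0.02157²) = 0.02775
Seepage velocity v = K·i/n = 460.0 × 0.02775 / 0.26 = 49.1 m/day.

49 m/day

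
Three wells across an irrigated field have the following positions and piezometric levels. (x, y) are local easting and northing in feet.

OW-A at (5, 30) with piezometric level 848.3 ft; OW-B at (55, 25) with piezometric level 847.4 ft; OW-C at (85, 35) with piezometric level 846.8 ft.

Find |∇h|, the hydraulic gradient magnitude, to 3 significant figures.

0.0190

With h = a·x + b·y + c and OW-A as origin, the differences give:
  50·a + (-5)·b = -0.9
  80·a + 5·b = -1.5
Eliminate b (×5 and ×(-5), subtract): 650·a = -12.00 → a = ∂h/∂x = -0.01846
Back-substitute: b = ∂h/∂y = -0.004615.
|∇h| = √(-0.01846² + -0.004615²) = 0.01903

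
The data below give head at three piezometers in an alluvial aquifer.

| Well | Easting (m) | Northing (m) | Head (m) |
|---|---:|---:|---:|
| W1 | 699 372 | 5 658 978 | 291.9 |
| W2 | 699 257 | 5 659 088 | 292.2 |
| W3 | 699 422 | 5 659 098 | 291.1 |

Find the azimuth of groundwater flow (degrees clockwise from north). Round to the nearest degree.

Taking W1 as reference: W2−W1 = (-115, 110, +0.3); W3−W1 = (50, 120, -0.8).
Solve a·Δx + b·Δy = Δh: det = (-115)·120 − 50·110 = -19300.
∂h/∂x = [(+0.3)·120 − (-0.8)·110] / -19300 = -0.006425
∂h/∂y = [(-115)·(-0.8) − 50·(+0.3)] / -19300 = -0.003990
Flow direction (−∇h) has components (+0.006425 E, +0.003990 N).
Azimuth = atan2(E, N) = atan2(+0.006425, +0.003990) = 58.2° ≈ 058°.

058°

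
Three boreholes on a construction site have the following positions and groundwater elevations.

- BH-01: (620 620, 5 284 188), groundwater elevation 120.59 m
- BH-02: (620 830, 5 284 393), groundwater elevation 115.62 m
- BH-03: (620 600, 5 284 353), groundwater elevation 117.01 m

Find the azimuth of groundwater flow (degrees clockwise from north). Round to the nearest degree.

006°

Taking BH-01 as reference: BH-02−BH-01 = (210, 205, -4.97); BH-03−BH-01 = (-20, 165, -3.58).
Solve a·Δx + b·Δy = Δh: det = 210·165 − (-20)·205 = 38750.
∂h/∂x = [(-4.97)·165 − (-3.58)·205] / 38750 = -0.002223
∂h/∂y = [210·(-3.58) − (-20)·(-4.97)] / 38750 = -0.02197
Flow direction (−∇h) has components (+0.002223 E, +0.02197 N).
Azimuth = atan2(E, N) = atan2(+0.002223, +0.02197) = 5.8° ≈ 006°.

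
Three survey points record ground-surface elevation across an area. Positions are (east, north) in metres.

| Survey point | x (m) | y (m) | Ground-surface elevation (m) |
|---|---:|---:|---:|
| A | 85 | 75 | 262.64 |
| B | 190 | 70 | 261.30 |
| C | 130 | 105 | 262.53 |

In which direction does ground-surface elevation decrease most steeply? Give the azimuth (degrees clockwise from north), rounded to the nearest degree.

140°

Taking A as reference: B−A = (105, -5, -1.34); C−A = (45, 30, -0.11).
Determinant of the coordinate differences = 105·30 − 45·(-5) = 3375.
∂z/∂x = [(-1.34)·30 − (-0.11)·(-5)] / 3375 = -0.01207
∂z/∂y = [105·(-0.11) − 45·(-1.34)] / 3375 = +0.01444
Steepest decrease is along −∇f: components (+0.01207 E, -0.01444 N).
Azimuth = atan2(+0.01207, -0.01444) = 140.1° ≈ 140°.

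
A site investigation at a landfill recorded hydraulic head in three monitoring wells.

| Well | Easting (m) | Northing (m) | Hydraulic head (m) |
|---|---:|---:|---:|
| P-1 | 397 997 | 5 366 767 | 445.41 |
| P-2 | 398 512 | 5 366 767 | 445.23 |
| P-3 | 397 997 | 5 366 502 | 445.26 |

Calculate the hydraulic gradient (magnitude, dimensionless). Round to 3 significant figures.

∂h/∂x = (445.23 − 445.41) / (398512 − 397997) = -0.0003495
∂h/∂y = (445.26 − 445.41) / (5366502 − 5366767) = +0.0005660
|∇h| = √(-0.0003495² + 0.0005660²) = 0.0006652

0.000665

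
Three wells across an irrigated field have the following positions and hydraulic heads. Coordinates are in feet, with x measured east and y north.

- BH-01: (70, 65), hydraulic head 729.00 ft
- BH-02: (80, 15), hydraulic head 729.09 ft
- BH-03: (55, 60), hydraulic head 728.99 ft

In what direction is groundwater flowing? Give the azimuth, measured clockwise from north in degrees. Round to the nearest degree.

323°

Taking BH-01 as reference: BH-02−BH-01 = (10, -50, +0.09); BH-03−BH-01 = (-15, -5, -0.01).
Solve a·Δx + b·Δy = Δh: det = 10·(-5) − (-15)·(-50) = -800.
∂h/∂x = [(+0.09)·(-5) − (-0.01)·(-50)] / -800 = +0.001187
∂h/∂y = [10·(-0.01) − (-15)·(+0.09)] / -800 = -0.001563
Flow direction (−∇h) has components (-0.001187 E, +0.001563 N).
Azimuth = atan2(E, N) = atan2(-0.001187, +0.001563) = 322.8° ≈ 323°.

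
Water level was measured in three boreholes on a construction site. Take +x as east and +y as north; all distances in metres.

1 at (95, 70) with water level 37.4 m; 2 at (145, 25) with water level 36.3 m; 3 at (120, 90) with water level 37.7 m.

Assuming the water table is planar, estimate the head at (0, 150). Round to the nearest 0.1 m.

Three-point gradient (reference 1): Δ to 2 = (50, -45, -1.1), Δ to 3 = (25, 20, +0.3).
∂h/∂x = -0.004000, ∂h/∂y = +0.02000 (det = 2125).
h(0, 150) = 37.4 + (-0.004000)·(-95) + (+0.02000)·(80) = 37.4 +0.380 +1.600 = 39.380 m.

39.4 m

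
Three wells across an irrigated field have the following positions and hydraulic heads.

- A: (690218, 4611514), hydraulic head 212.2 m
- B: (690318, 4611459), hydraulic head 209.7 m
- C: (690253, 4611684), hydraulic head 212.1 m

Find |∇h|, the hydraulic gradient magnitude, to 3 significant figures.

0.0231

Three-point gradient (reference A): Δ to B = (100, -55, -2.5), Δ to C = (35, 170, -0.1).
∂h/∂x = -0.02275, ∂h/∂y = +0.004095 (det = 18925).
|∇h| = √(-0.02275² + 0.004095²) = 0.02312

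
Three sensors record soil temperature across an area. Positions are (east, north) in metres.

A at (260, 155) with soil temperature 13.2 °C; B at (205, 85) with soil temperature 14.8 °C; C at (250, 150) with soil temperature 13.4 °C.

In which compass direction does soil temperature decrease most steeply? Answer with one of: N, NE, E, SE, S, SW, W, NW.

NE

With T = a·x + b·y + c and A as origin, the differences give:
  (-55)·a + (-70)·b = +1.6
  (-10)·a + (-5)·b = +0.2
Eliminate b (×(-5) and ×(-70), subtract): -425·a = 6.00 → a = ∂T/∂x = -0.01412
Back-substitute: b = ∂T/∂y = -0.01176.
Steepest decrease is along −∇f = (+0.01412 E, +0.01176 N) → northeast.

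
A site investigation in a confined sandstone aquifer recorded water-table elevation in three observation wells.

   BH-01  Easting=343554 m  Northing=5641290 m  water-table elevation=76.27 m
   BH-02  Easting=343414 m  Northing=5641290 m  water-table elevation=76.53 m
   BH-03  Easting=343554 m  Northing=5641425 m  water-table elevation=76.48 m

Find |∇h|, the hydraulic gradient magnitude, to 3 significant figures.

∂h/∂x = (76.53 − 76.27) / (343414 − 343554) = -0.001857
∂h/∂y = (76.48 − 76.27) / (5641425 − 5641290) = +0.001556
|∇h| = √(-0.001857² + 0.001556²) = 0.002423

0.00242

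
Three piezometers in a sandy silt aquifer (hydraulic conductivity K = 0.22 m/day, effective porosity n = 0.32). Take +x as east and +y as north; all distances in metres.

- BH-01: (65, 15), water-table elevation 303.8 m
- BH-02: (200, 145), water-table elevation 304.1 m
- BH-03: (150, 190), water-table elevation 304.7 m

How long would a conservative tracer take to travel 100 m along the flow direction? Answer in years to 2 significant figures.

43 years

With h = a·x + b·y + c and BH-01 as origin, the differences give:
  135·a + 130·b = +0.3
  85·a + 175·b = +0.9
Eliminate b (×175 and ×130, subtract): 12575·a = -64.50 → a = ∂h/∂x = -0.005129
Back-substitute: b = ∂h/∂y = +0.007634.
|∇h| = √(-0.005129² + 0.007634²) = 0.009197
Seepage velocity v = K·i/n = 0.22 × 0.009197 / 0.32 = 0.006323 m/day.
t = 100 / 0.006323 = 1.582e+04 days = 43.3 years.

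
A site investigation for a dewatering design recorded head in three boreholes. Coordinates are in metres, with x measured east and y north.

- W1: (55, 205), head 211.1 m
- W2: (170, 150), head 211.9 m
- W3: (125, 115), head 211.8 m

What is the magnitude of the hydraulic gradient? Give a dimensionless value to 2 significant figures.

0.0064

Differences from W1: to W2 (Δx, Δy, Δh) = (115, -55, +0.8); to W3 = (70, -90, +0.7).
Determinant of the coordinate differences = 115·(-90) − 70·(-55) = -6500.
∂h/∂x = [(+0.8)·(-90) − (+0.7)·(-55)] / -6500 = +0.005154
∂h/∂y = [115·(+0.7) − 70·(+0.8)] / -6500 = -0.003769
|∇h| = √(0.005154² + -0.003769²) = 0.006385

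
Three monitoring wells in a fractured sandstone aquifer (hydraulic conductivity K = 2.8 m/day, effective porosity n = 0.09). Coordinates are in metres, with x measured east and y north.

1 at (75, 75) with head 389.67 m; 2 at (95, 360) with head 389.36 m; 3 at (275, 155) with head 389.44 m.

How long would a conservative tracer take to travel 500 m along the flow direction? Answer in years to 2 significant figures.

Three-point gradient (reference 1): Δ to 2 = (20, 285, -0.31), Δ to 3 = (200, 80, -0.23).
∂h/∂x = -0.0007356, ∂h/∂y = -0.001036 (det = -55400).
|∇h| = √(-0.0007356² + -0.001036²) = 0.001271
Seepage velocity v = K·i/n = 2.8 × 0.001271 / 0.09 = 0.03954 m/day.
t = 500 / 0.03954 = 1.265e+04 days = 34.6 years.

35 years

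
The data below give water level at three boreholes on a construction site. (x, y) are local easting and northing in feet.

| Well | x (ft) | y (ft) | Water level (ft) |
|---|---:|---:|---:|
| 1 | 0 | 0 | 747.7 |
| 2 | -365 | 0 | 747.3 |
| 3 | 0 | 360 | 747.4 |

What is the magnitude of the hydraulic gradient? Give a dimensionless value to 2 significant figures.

0.0014

∂h/∂x = (747.3 − 747.7) / (-365 − 0) = +0.001096
∂h/∂y = (747.4 − 747.7) / (360 − 0) = -0.0008333
|∇h| = √(0.001096² + -0.0008333²) = 0.001377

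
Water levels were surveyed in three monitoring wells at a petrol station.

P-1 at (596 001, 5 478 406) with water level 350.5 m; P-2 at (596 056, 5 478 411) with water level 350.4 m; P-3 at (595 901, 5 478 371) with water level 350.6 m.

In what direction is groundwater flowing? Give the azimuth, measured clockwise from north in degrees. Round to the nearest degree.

146°

With h = a·x + b·y + c and P-1 as origin, the differences give:
  55·a + 5·b = -0.1
  (-100)·a + (-35)·b = +0.1
Eliminate b (×(-35) and ×5, subtract): -1425·a = 3.00 → a = ∂h/∂x = -0.002105
Back-substitute: b = ∂h/∂y = +0.003158.
Flow direction (−∇h) has components (+0.002105 E, -0.003158 N).
Azimuth = atan2(E, N) = atan2(+0.002105, -0.003158) = 146.3° ≈ 146°.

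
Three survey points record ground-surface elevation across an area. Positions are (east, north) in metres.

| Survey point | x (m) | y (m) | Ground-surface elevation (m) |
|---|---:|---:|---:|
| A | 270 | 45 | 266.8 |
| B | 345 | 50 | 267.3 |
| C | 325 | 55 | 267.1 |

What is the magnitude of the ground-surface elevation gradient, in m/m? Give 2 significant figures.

With z = a·x + b·y + c and A as origin, the differences give:
  75·a + 5·b = +0.5
  55·a + 10·b = +0.3
Eliminate b (×10 and ×5, subtract): 475·a = 3.50 → a = ∂z/∂x = +0.007368
Back-substitute: b = ∂z/∂y = -0.01053.
|∇f| = √(0.007368² + -0.01053²) = 0.01285 m/m

0.013 m/m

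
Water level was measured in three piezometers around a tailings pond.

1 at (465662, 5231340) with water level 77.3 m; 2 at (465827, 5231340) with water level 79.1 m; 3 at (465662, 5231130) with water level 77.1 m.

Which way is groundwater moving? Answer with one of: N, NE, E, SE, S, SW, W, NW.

∂h/∂x = (79.1 − 77.3) / (465827 − 465662) = +0.01091
∂h/∂y = (77.1 − 77.3) / (5231130 − 5231340) = +0.0009524
Flow = −∇h = (-0.01091 east, -0.0009524 north), which points west.

W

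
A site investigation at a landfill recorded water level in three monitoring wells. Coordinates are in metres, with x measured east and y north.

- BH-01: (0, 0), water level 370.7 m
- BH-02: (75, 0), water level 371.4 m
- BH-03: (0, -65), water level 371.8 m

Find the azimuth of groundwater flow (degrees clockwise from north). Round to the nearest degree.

331°

∂h/∂x = (371.4 − 370.7) / (75 − 0) = +0.009333
∂h/∂y = (371.8 − 370.7) / (-65 − 0) = -0.01692
Flow direction (−∇h) has components (-0.009333 E, +0.01692 N).
Azimuth = atan2(E, N) = atan2(-0.009333, +0.01692) = 331.1° ≈ 331°.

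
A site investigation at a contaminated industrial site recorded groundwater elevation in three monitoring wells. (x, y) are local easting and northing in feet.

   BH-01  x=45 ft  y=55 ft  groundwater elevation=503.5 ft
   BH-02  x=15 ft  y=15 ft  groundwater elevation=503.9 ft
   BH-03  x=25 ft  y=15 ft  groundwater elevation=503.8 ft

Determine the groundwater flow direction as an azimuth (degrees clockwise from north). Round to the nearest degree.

With h = a·x + b·y + c and BH-01 as origin, the differences give:
  (-30)·a + (-40)·b = +0.4
  (-20)·a + (-40)·b = +0.3
Eliminate b (×(-40) and ×(-40), subtract): 400·a = -4.00 → a = ∂h/∂x = -0.010000
Back-substitute: b = ∂h/∂y = -0.002500.
Flow direction (−∇h) has components (+0.010000 E, +0.002500 N).
Azimuth = atan2(E, N) = atan2(+0.010000, +0.002500) = 76.0° ≈ 076°.

076°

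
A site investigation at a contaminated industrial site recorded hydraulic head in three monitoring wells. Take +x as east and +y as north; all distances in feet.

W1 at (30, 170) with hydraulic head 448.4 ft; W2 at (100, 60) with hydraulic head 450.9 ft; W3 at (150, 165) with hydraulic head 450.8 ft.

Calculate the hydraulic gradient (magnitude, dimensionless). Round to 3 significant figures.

0.0221

With h = a·x + b·y + c and W1 as origin, the differences give:
  70·a + (-110)·b = +2.5
  120·a + (-5)·b = +2.4
Eliminate b (×(-5) and ×(-110), subtract): 12850·a = 251.50 → a = ∂h/∂x = +0.01957
Back-substitute: b = ∂h/∂y = -0.01027.
|∇h| = √(0.01957² + -0.01027²) = 0.0221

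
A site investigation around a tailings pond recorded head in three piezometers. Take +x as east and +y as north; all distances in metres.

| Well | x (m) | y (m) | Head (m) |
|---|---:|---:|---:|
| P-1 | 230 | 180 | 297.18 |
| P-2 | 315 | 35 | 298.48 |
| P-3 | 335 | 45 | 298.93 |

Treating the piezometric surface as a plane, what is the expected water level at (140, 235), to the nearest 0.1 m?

295.5 m

Taking P-1 as reference: P-2−P-1 = (85, -145, +1.30); P-3−P-1 = (105, -135, +1.75).
Determinant of the coordinate differences = 85·(-135) − 105·(-145) = 3750.
∂h/∂x = [(+1.30)·(-135) − (+1.75)·(-145)] / 3750 = +0.02087
∂h/∂y = [85·(+1.75) − 105·(+1.30)] / 3750 = +0.003267
h(140, 235) = 297.18 + (+0.02087)·(-90) + (+0.003267)·(55) = 297.18 -1.878 +0.180 = 295.482 m.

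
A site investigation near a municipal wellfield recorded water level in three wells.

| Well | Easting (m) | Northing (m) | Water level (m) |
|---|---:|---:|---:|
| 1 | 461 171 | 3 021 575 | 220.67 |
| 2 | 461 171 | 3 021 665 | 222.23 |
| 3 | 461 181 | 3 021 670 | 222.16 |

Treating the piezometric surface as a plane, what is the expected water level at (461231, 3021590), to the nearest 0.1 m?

Three-point gradient (reference 1): Δ to 2 = (0, 90, +1.56), Δ to 3 = (10, 95, +1.49).
∂h/∂x = -0.01567, ∂h/∂y = +0.01733 (det = -900).
h(461231, 3021590) = 220.67 + (-0.01567)·(60) + (+0.01733)·(15) = 220.67 -0.940 +0.260 = 219.990 m.

220.0 m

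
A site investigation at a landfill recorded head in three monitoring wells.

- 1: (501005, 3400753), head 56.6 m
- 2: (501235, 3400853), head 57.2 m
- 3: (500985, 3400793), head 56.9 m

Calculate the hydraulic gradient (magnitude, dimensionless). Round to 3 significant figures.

0.00725

Three-point gradient (reference 1): Δ to 2 = (230, 100, +0.6), Δ to 3 = (-20, 40, +0.3).
∂h/∂x = -0.0005357, ∂h/∂y = +0.007232 (det = 11200).
|∇h| = √(-0.0005357² + 0.007232²) = 0.007252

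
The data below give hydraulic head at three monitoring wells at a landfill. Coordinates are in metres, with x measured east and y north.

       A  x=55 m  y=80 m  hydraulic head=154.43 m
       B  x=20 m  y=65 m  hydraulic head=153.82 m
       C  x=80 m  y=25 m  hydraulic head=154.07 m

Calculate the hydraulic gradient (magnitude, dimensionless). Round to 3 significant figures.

0.0172

Three-point gradient (reference A): Δ to B = (-35, -15, -0.61), Δ to C = (25, -55, -0.36).
∂h/∂x = +0.01224, ∂h/∂y = +0.01211 (det = 2300).
|∇h| = √(0.01224² + 0.01211²) = 0.01722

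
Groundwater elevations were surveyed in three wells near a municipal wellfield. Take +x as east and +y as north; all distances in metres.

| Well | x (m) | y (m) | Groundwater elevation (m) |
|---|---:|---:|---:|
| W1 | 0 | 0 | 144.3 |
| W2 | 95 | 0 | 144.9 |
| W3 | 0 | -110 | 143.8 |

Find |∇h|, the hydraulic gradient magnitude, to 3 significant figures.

∂h/∂x = (144.9 − 144.3) / (95 − 0) = +0.006316
∂h/∂y = (143.8 − 144.3) / (-110 − 0) = +0.004545
|∇h| = √(0.006316² + 0.004545²) = 0.007781

0.00778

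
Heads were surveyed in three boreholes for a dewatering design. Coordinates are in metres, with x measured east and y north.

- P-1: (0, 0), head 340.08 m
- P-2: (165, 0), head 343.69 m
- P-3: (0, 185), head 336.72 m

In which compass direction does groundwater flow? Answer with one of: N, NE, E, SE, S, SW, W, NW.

∂h/∂x = (343.69 − 340.08) / (165 − 0) = +0.02188
∂h/∂y = (336.72 − 340.08) / (185 − 0) = -0.01816
Flow = −∇h = (-0.02188 east, +0.01816 north), which points northwest.

NW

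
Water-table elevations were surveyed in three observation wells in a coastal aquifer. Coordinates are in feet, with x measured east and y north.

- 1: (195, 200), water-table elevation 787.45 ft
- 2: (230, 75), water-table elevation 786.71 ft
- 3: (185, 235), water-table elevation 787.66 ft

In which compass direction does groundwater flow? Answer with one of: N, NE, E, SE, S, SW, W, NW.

Taking 1 as reference: 2−1 = (35, -125, -0.74); 3−1 = (-10, 35, +0.21).
Solve a·Δx + b·Δy = Δh: det = 35·35 − (-10)·(-125) = -25.
∂h/∂x = [(-0.74)·35 − (+0.21)·(-125)] / -25 = -0.01400
∂h/∂y = [35·(+0.21) − (-10)·(-0.74)] / -25 = +0.002000
Flow = −∇h = (+0.01400 east, -0.002000 north), which points east.

E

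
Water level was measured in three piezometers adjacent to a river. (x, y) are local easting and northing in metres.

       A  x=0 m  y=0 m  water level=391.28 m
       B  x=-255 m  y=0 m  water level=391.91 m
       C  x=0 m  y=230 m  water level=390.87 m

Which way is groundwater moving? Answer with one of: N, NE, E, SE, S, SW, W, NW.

∂h/∂x = (391.91 − 391.28) / (-255 − 0) = -0.002471
∂h/∂y = (390.87 − 391.28) / (230 − 0) = -0.001783
Flow = −∇h = (+0.002471 east, +0.001783 north), which points northeast.

NE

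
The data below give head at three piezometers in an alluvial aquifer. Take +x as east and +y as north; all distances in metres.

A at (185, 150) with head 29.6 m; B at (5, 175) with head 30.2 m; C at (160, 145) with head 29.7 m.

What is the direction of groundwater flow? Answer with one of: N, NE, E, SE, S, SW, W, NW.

Differences from A: to B (Δx, Δy, Δh) = (-180, 25, +0.6); to C = (-25, -5, +0.1).
Solve a·Δx + b·Δy = Δh: det = (-180)·(-5) − (-25)·25 = 1525.
∂h/∂x = [(+0.6)·(-5) − (+0.1)·25] / 1525 = -0.003607
∂h/∂y = [(-180)·(+0.1) − (-25)·(+0.6)] / 1525 = -0.001967
Flow = −∇h = (+0.003607 east, +0.001967 north), which points northeast.

NE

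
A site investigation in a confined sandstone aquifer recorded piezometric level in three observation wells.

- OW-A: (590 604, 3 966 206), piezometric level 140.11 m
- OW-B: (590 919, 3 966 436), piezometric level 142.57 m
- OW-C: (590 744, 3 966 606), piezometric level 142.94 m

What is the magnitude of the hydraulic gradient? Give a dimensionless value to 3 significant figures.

0.00683

Three-point gradient (reference OW-A): Δ to OW-B = (315, 230, +2.46), Δ to OW-C = (140, 400, +2.83).
∂h/∂x = +0.003551, ∂h/∂y = +0.005832 (det = 93800).
|∇h| = √(0.003551² + 0.005832²) = 0.006828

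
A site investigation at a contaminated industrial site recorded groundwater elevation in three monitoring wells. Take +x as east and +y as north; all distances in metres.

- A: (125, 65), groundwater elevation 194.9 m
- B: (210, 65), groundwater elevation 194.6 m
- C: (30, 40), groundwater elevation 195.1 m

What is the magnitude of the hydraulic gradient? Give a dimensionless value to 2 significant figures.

0.0065

Differences from A: to B (Δx, Δy, Δh) = (85, 0, -0.3); to C = (-95, -25, +0.2).
Determinant of the coordinate differences = 85·(-25) − (-95)·0 = -2125.
∂h/∂x = [(-0.3)·(-25) − (+0.2)·0] / -2125 = -0.003529
∂h/∂y = [85·(+0.2) − (-95)·(-0.3)] / -2125 = +0.005412
|∇h| = √(-0.003529² + 0.005412²) = 0.006461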